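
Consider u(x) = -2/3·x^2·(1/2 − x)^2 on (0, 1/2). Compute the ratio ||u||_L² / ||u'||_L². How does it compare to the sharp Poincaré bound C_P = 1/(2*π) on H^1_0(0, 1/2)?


||u||_L² / ||u'||_L² = sqrt(3)/12 < C_P = 1/(2*π).

u(x) = -2/3·x^2·(1/2 − x)^2, so u'(x) = x*(-8*x^2 + 6*x - 1)/3.
u(x) = -2/3·x^2·(1/2 − x)^2 vanishes at x = 0 and x = 1/2, so u ∈ H^1_0(0, 1/2). Differentiate via the product rule and integrate the resulting polynomials term by term.
  ∫_0^1/2 u² dx = ∫_0^1/2 (4*x^8/9 - 8*x^7/9 + 2*x^6/3 - 2*x^5/9 + x^4/36) dx. Term by term:
    ∫_0^1/2 4*x^8/9 dx = 1/10368;  ∫_0^1/2 -8*x^7/9 dx = -1/2304;  ∫_0^1/2 2*x^6/3 dx = 1/1344;
    ∫_0^1/2 -2*x^5/9 dx = -1/1728;  ∫_0^1/2 x^4/36 dx = 1/5760.
  Sum: 1/10368 − 1/2304 + 1/1344 − 1/1728 + 1/5760 = 1/725760.
  ∫_0^1/2 (u')² dx = ∫_0^1/2 (64*x^6/9 - 32*x^5/3 + 52*x^4/9 - 4*x^3/3 + x^2/9) dx. Term by term:
    ∫_0^1/2 64*x^6/9 dx = 1/126;  ∫_0^1/2 -32*x^5/3 dx = -1/36;  ∫_0^1/2 52*x^4/9 dx = 13/360;
    ∫_0^1/2 -4*x^3/3 dx = -1/48;  ∫_0^1/2 x^2/9 dx = 1/216.
  Sum: 1/126 − 1/36 + 13/360 − 1/48 + 1/216 = 1/15120.
∫_0^1/2 u² dx = 1/725760, so ||u||_L² = sqrt(35)/5040.
∫_0^1/2 (u')² dx = 1/15120, so ||u'||_L² = sqrt(105)/1260.
Ratio ||u||_L² / ||u'||_L² = sqrt(3)/12.
Sharp Poincaré constant on H^1_0(0, 1/2) is C_P = L/π = 1/(2*π), achieved by sin(2*π·x).
A polynomial bump cannot attain the sharp Poincaré constant (only the first sine eigenfunction does), so the ratio is strictly less than C_P, consistent with ||u||_L² ≤ C_P ||u'||_L².


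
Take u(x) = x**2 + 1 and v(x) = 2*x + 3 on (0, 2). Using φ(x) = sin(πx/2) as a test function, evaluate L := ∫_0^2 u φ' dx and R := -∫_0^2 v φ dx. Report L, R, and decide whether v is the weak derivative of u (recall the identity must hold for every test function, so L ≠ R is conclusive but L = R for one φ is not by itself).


LHS = -8/π, RHS = -20/π. No, v is not the weak derivative of u.

u(x) = x**2 + 1, classical derivative u'(x) = 2*x.
φ(x) = sin(πx/2), so φ'(x) = π*cos(π*x/2)/2.
Note φ(0) = φ(2) = 0, so the boundary term u·φ vanishes.
LHS = ∫_0^2 u(x) φ'(x) dx = ∫_0^2 (π*x^2*cos(π*x/2)/2 + π*cos(π*x/2)/2) dx. Term by term:
  ∫_0^2 π*cos(π*x/2)/2 dx = 0;  ∫_0^2 π*x^2*cos(π*x/2)/2 dx = -8/π.
Sum: 0 − 8/π = -8/π.
So LHS = -8/π.
∫_0^2 v(x) φ(x) dx = ∫_0^2 (2*x*sin(π*x/2) + 3*sin(π*x/2)) dx. Term by term:
  ∫_0^2 3*sin(π*x/2) dx = 12/π;  ∫_0^2 2*x*sin(π*x/2) dx = 8/π.
Sum: 12/π + 8/π = 20/π.
So RHS = -∫_0^2 v(x) φ(x) dx = -20/π.
LHS − RHS = 12/π ≠ 0, so the identity fails.
(For a valid weak derivative the identity must hold for EVERY test function, in particular this one. The failure shows v is NOT the weak derivative of u.)
Correct weak derivative would be u'(x) = 2*x.


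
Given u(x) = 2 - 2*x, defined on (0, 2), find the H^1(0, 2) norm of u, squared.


||u||_{H^1}^2 = 32/3

The H^1 norm (squared) on an interval (0, L) is
  ||u||_{H^1}^2 = ∫_0^L u(x)^2 dx + ∫_0^L u'(x)^2 dx.
Compute u'(x) = -2.
Then u(x)^2 = 4*x**2 - 8*x + 4 and u'(x)^2 = 4.
Integrate each monomial from 0 to 2 using ∫_0^2 c·x^n dx = c·2^(n+1)/(n+1):
  ∫_0^2 u(x)^2 dx = ∫_0^2 (4*x^2 - 8*x + 4) dx. Term by term:
    ∫_0^2 4*x^2 dx = 32/3;  ∫_0^2 -8*x dx = -16;  ∫_0^2 4 dx = 8.
  Sum: 32/3 − 16 + 8 = 8/3.
  ∫_0^2 u'(x)^2 dx = ∫_0^2 (4) dx. Term by term:
    ∫_0^2 4 dx = 8.
Adding: ||u||_{H^1}^2 = 8/3 + 8 = 32/3.


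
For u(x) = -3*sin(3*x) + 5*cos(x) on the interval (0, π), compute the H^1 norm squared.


||u||_{H^1(0,π)}^2 = 70*π

u'(x) = -5*sin(x) - 9*cos(3*x).
Expand u² and (u')² and integrate term by term on (0, π), using: for integers n ≥ 1, ∫_0^π sin²(nx) dx = ∫_0^π cos²(nx) dx = π/2; for n ≠ n', ∫_0^π sin(nx)sin(n'x) dx = ∫_0^π cos(nx)cos(n'x) dx = 0; and by product-to-sum, ∫_0^π sin(nx)cos(n'x) dx = ½∫_0^π [sin((n+n')x) + sin((n−n')x)] dx, which is 0 when n+n' is even and 2n/(n²−n'²) when n+n' is odd (it need not vanish on (0, π)).
  u² squared terms: (-3)²·∫sin(3x)² dx = 9·π/2 = 9*π/2;  (5)²·∫cos(x)² dx = 25·π/2 = 25*π/2.
  u² cross terms: 2·(-3)·(5)·∫sin(3x)·cos(x) dx = -30·(0) = 0.
  So ∫_0^π u² dx = 9*π/2 + 25*π/2 + 0 = 17*π.
  (u')² squared terms: (-9)²·∫cos(3x)² dx = 81·π/2 = 81*π/2;  (-5)²·∫sin(x)² dx = 25·π/2 = 25*π/2.
  (u')² cross terms: 2·(-9)·(-5)·∫cos(3x)·sin(x) dx = 90·(0) = 0.
  So ∫_0^π (u')² dx = 81*π/2 + 25*π/2 + 0 = 53*π.
||u||_{H^1}^2 = (17*π) + (53*π) = 70*π.


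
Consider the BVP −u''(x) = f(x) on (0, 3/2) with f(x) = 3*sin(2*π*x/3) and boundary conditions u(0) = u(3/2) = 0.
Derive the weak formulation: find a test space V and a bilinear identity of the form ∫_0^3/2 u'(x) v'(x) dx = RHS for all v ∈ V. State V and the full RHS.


V = H^1_0(0, 3/2) (so v(0) = v(3/2) = 0); weak form: ∫_0^3/2 u'v' dx = ∫_0^3/2 (3*sin(2*π*x/3)) v dx for all v ∈ V.

Multiply both sides by a test function v and integrate from 0 to 3/2:
  ∫_0^3/2 −u''(x) v(x) dx = ∫_0^3/2 f(x) v(x) dx.
Integrate the LHS by parts once:
  ∫_0^3/2 −u'' v dx = −[u'(x) v(x)]_0^3/2 + ∫_0^3/2 u'(x) v'(x) dx.
Thus ∫_0^3/2 u'(x) v'(x) dx = ∫_0^3/2 f(x) v(x) dx + [u'(x) v(x)]_0^3/2.
Choose V so that boundary terms are either known or forced to vanish.
u is Dirichlet: u(0) = u(3/2) = 0. Let V = H^1_0(0, 3/2); then v(0) = v(3/2) = 0, and [u' v]_0^3/2 = 0.
Weak formulation: find u (satisfying any essential BC) such that ∫_0^3/2 u'(x) v'(x) dx = ∫_0^3/2 f v dx for all v ∈ V.
Substituting f(x) = 3*sin(2*π*x/3), the right-hand side is ∫_0^3/2 (3*sin(2*π*x/3)) v dx.


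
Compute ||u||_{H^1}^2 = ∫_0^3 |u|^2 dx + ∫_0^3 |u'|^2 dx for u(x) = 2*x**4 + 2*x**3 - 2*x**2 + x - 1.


||u||_{H^1}^2 = 1523001/35

The H^1 norm (squared) on an interval (0, L) is
  ||u||_{H^1}^2 = ∫_0^L u(x)^2 dx + ∫_0^L u'(x)^2 dx.
Compute u'(x) = 8*x**3 + 6*x**2 - 4*x + 1.
Then u(x)^2 = 4*x**8 + 8*x**7 - 4*x**6 - 4*x**5 + 4*x**4 - 8*x**3 + 5*x**2 - 2*x + 1 and u'(x)^2 = 64*x**6 + 96*x**5 - 28*x**4 - 32*x**3 + 28*x**2 - 8*x + 1.
Integrate each monomial from 0 to 3 using ∫_0^3 c·x^n dx = c·3^(n+1)/(n+1):
  ∫_0^3 u(x)^2 dx = ∫_0^3 (4*x^8 + 8*x^7 - 4*x^6 - 4*x^5 + 4*x^4 - 8*x^3 + 5*x^2 - 2*x + 1) dx. Term by term:
    ∫_0^3 4*x^8 dx = 8748;  ∫_0^3 8*x^7 dx = 6561;  ∫_0^3 -4*x^6 dx = -8748/7;
    ∫_0^3 -4*x^5 dx = -486;  ∫_0^3 4*x^4 dx = 972/5;  ∫_0^3 -8*x^3 dx = -162;
    ∫_0^3 5*x^2 dx = 45;  ∫_0^3 -2*x dx = -9;  ∫_0^3 1 dx = 3.
  Sum: 8748 + 6561 − 8748/7 − 486 + 972/5 − 162 + 45 − 9 + 3 = 477564/35.
  ∫_0^3 u'(x)^2 dx = ∫_0^3 (64*x^6 + 96*x^5 - 28*x^4 - 32*x^3 + 28*x^2 - 8*x + 1) dx. Term by term:
    ∫_0^3 64*x^6 dx = 139968/7;  ∫_0^3 96*x^5 dx = 11664;  ∫_0^3 -28*x^4 dx = -6804/5;
    ∫_0^3 -32*x^3 dx = -648;  ∫_0^3 28*x^2 dx = 252;  ∫_0^3 -8*x dx = -36;
    ∫_0^3 1 dx = 3.
  Sum: 139968/7 + 11664 − 6804/5 − 648 + 252 − 36 + 3 = 1045437/35.
Adding: ||u||_{H^1}^2 = 477564/35 + 1045437/35 = 1523001/35.


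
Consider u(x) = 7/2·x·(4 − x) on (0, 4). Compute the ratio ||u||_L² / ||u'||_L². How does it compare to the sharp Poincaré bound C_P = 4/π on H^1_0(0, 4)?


||u||_L² / ||u'||_L² = 2*sqrt(10)/5 < C_P = 4/π.

u(x) = 7/2·x·(4 − x), so u'(x) = 14 - 7*x.
u(x) = 7/2·x·(4 − x) vanishes at x = 0 and x = 4, so u ∈ H^1_0(0, 4). Differentiate via the product rule and integrate the resulting polynomials term by term.
  ∫_0^4 u² dx = ∫_0^4 (49*x^4/4 - 98*x^3 + 196*x^2) dx. Term by term:
    ∫_0^4 49*x^4/4 dx = 12544/5;  ∫_0^4 -98*x^3 dx = -6272;  ∫_0^4 196*x^2 dx = 12544/3.
  Sum: 12544/5 − 6272 + 12544/3 = 6272/15.
  ∫_0^4 (u')² dx = ∫_0^4 (49*x^2 - 196*x + 196) dx. Term by term:
    ∫_0^4 49*x^2 dx = 3136/3;  ∫_0^4 -196*x dx = -1568;  ∫_0^4 196 dx = 784.
  Sum: 3136/3 − 1568 + 784 = 784/3.
∫_0^4 u² dx = 6272/15, so ||u||_L² = 56*sqrt(30)/15.
∫_0^4 (u')² dx = 784/3, so ||u'||_L² = 28*sqrt(3)/3.
Ratio ||u||_L² / ||u'||_L² = 2*sqrt(10)/5.
Sharp Poincaré constant on H^1_0(0, 4) is C_P = L/π = 4/π, achieved by sin(π/4·x).
A polynomial bump cannot attain the sharp Poincaré constant (only the first sine eigenfunction does), so the ratio is strictly less than C_P, consistent with ||u||_L² ≤ C_P ||u'||_L².


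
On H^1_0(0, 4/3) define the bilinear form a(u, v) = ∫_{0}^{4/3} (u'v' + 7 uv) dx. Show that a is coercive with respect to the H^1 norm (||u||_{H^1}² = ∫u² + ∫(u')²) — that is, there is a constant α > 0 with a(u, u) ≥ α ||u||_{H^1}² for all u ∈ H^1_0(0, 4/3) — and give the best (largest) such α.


α = 1

Coercivity of a(·,·) on H^1_0(0, 4/3) means a(u, u) ≥ α ||u||_{H^1}² for every u ∈ H^1_0.
The interval has length L = 4/3, and Poincaré/coercivity depend only on L. Here a(u, u) = ∫(u')² + (7)·∫u².
Here c = 7 ≥ 1, so a(u,u) = ∫(u')² + c∫u² ≥ ∫(u')² + ∫u² = ||u||_{H^1}², i.e. α = 1 works. No larger α is possible: a(u,u) ≥ α||u||_{H^1}² means (1−α)∫(u')² ≥ (α−c)∫u², and for the modes u_n = sin(nπ(x−x₀)/L) (x₀ the left endpoint) one has ∫u_n²/∫(u_n')² = (L/(nπ))² → 0, so a(u_n,u_n)/||u_n||_{H^1}² → 1. Hence the optimal constant is α = 1.
Therefore α = 1.


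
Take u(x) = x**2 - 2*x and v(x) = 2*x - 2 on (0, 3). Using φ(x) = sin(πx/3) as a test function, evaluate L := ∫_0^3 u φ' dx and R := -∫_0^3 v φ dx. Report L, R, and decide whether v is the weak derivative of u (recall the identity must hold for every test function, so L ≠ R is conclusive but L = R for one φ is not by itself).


LHS = -6/π, RHS = -6/π. Yes, v = u' weakly.

u(x) = x**2 - 2*x, classical derivative u'(x) = 2*x - 2.
φ(x) = sin(πx/3), so φ'(x) = π*cos(π*x/3)/3.
Note φ(0) = φ(3) = 0, so the boundary term u·φ vanishes.
LHS = ∫_0^3 u(x) φ'(x) dx = ∫_0^3 (π*x^2*cos(π*x/3)/3 - 2*π*x*cos(π*x/3)/3) dx. Term by term:
  ∫_0^3 -2*π*x*cos(π*x/3)/3 dx = 12/π;  ∫_0^3 π*x^2*cos(π*x/3)/3 dx = -18/π.
Sum: 12/π − 18/π = -6/π.
So LHS = -6/π.
∫_0^3 v(x) φ(x) dx = ∫_0^3 (2*x*sin(π*x/3) - 2*sin(π*x/3)) dx. Term by term:
  ∫_0^3 -2*sin(π*x/3) dx = -12/π;  ∫_0^3 2*x*sin(π*x/3) dx = 18/π.
Sum: -12/π + 18/π = 6/π.
So RHS = -∫_0^3 v(x) φ(x) dx = -6/π.
LHS = RHS, so the identity holds for this test φ.
Moreover u is smooth here and v(x) = u'(x) = 2*x - 2 pointwise, so the identity holds for every test function. Hence v is the weak derivative of u.


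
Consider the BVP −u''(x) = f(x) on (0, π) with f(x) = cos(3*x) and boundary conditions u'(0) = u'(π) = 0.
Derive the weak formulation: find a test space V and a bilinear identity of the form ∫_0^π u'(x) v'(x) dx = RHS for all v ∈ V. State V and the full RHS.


V = H^1(0, π) (no boundary constraint on v; u is determined up to an additive constant); weak form: ∫_0^π u'v' dx = ∫_0^π (cos(3*x)) v dx for all v ∈ V.

Multiply both sides by a test function v and integrate from 0 to π:
  ∫_0^π −u''(x) v(x) dx = ∫_0^π f(x) v(x) dx.
Integrate the LHS by parts once:
  ∫_0^π −u'' v dx = −[u'(x) v(x)]_0^π + ∫_0^π u'(x) v'(x) dx.
Thus ∫_0^π u'(x) v'(x) dx = ∫_0^π f(x) v(x) dx + [u'(x) v(x)]_0^π.
Choose V so that boundary terms are either known or forced to vanish.
u has homogeneous Neumann: u'(0) = u'(π) = 0. So [u' v]_0^π = 0·v(π) − 0·v(0) = 0 for any v; take V = H^1(0, π).
Weak formulation: find u (satisfying any essential BC) such that ∫_0^π u'(x) v'(x) dx = ∫_0^π f v dx for all v ∈ V (homogeneous Neumann, so boundary terms vanish).
Substituting f(x) = cos(3*x), the right-hand side is ∫_0^π (cos(3*x)) v dx.
Compatibility check (pure Neumann): taking v ≡ 1 ∈ V gives 0 = ∫_0^π f dx + (0) − (0), i.e. ∫_0^π f dx must equal u'(0) − u'(π) = 0. Indeed ∫_0^π (cos(3*x)) dx = 0, so the data are compatible. The solution is then unique only up to an additive constant (fix it e.g. by requiring ∫_0^π u dx = 0).


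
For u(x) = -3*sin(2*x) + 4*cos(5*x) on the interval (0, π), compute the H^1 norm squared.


||u||_{H^1(0,π)}^2 = 832/7 + 461*π/2

u'(x) = -20*sin(5*x) - 6*cos(2*x).
Expand u² and (u')² and integrate term by term on (0, π), using: for integers n ≥ 1, ∫_0^π sin²(nx) dx = ∫_0^π cos²(nx) dx = π/2; for n ≠ n', ∫_0^π sin(nx)sin(n'x) dx = ∫_0^π cos(nx)cos(n'x) dx = 0; and by product-to-sum, ∫_0^π sin(nx)cos(n'x) dx = ½∫_0^π [sin((n+n')x) + sin((n−n')x)] dx, which is 0 when n+n' is even and 2n/(n²−n'²) when n+n' is odd (it need not vanish on (0, π)).
  u² squared terms: (-3)²·∫sin(2x)² dx = 9·π/2 = 9*π/2;  (4)²·∫cos(5x)² dx = 16·π/2 = 8*π.
  u² cross terms: 2·(-3)·(4)·∫sin(2x)·cos(5x) dx = -24·(-4/21) = 32/7.
  So ∫_0^π u² dx = 9*π/2 + 8*π + 32/7 = 32/7 + 25*π/2.
  (u')² squared terms: (-20)²·∫sin(5x)² dx = 400·π/2 = 200*π;  (-6)²·∫cos(2x)² dx = 36·π/2 = 18*π.
  (u')² cross terms: 2·(-20)·(-6)·∫sin(5x)·cos(2x) dx = 240·(10/21) = 800/7.
  So ∫_0^π (u')² dx = 200*π + 18*π + 800/7 = 800/7 + 218*π.
||u||_{H^1}^2 = (32/7 + 25*π/2) + (800/7 + 218*π) = 832/7 + 461*π/2.


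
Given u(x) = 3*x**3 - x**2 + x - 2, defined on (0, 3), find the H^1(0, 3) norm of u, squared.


||u||_{H^1}^2 = 389841/70

The H^1 norm (squared) on an interval (0, L) is
  ||u||_{H^1}^2 = ∫_0^L u(x)^2 dx + ∫_0^L u'(x)^2 dx.
Compute u'(x) = 9*x**2 - 2*x + 1.
Then u(x)^2 = 9*x**6 - 6*x**5 + 7*x**4 - 14*x**3 + 5*x**2 - 4*x + 4 and u'(x)^2 = 81*x**4 - 36*x**3 + 22*x**2 - 4*x + 1.
Integrate each monomial from 0 to 3 using ∫_0^3 c·x^n dx = c·3^(n+1)/(n+1):
  ∫_0^3 u(x)^2 dx = ∫_0^3 (9*x^6 - 6*x^5 + 7*x^4 - 14*x^3 + 5*x^2 - 4*x + 4) dx. Term by term:
    ∫_0^3 9*x^6 dx = 19683/7;  ∫_0^3 -6*x^5 dx = -729;  ∫_0^3 7*x^4 dx = 1701/5;
    ∫_0^3 -14*x^3 dx = -567/2;  ∫_0^3 5*x^2 dx = 45;  ∫_0^3 -4*x dx = -18;
    ∫_0^3 4 dx = 12.
  Sum: 19683/7 − 729 + 1701/5 − 567/2 + 45 − 18 + 12 = 152499/70.
  ∫_0^3 u'(x)^2 dx = ∫_0^3 (81*x^4 - 36*x^3 + 22*x^2 - 4*x + 1) dx. Term by term:
    ∫_0^3 81*x^4 dx = 19683/5;  ∫_0^3 -36*x^3 dx = -729;  ∫_0^3 22*x^2 dx = 198;
    ∫_0^3 -4*x dx = -18;  ∫_0^3 1 dx = 3.
  Sum: 19683/5 − 729 + 198 − 18 + 3 = 16953/5.
Adding: ||u||_{H^1}^2 = 152499/70 + 16953/5 = 389841/70.


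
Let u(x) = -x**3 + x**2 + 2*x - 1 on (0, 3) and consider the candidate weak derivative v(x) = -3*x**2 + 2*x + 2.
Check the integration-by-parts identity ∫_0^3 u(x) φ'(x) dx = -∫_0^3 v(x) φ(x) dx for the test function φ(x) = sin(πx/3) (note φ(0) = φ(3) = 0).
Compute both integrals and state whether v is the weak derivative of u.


LHS = -324/π^3 + 51/π, RHS = -324/π^3 + 51/π. Yes, v = u' weakly.

u(x) = -x**3 + x**2 + 2*x - 1, classical derivative u'(x) = -3*x**2 + 2*x + 2.
φ(x) = sin(πx/3), so φ'(x) = π*cos(π*x/3)/3.
Note φ(0) = φ(3) = 0, so the boundary term u·φ vanishes.
LHS = ∫_0^3 u(x) φ'(x) dx = ∫_0^3 (-π*x^3*cos(π*x/3)/3 + π*x^2*cos(π*x/3)/3 + 2*π*x*cos(π*x/3)/3 - π*cos(π*x/3)/3) dx. Term by term:
  ∫_0^3 -π*cos(π*x/3)/3 dx = 0;  ∫_0^3 -π*x^3*cos(π*x/3)/3 dx = -324/π^3 + 81/π;  ∫_0^3 π*x^2*cos(π*x/3)/3 dx = -18/π;
  ∫_0^3 2*π*x*cos(π*x/3)/3 dx = -12/π.
Sum: 0 + -324/π^3 + 81/π − 18/π − 12/π = -324/π^3 + 51/π.
So LHS = -324/π^3 + 51/π.
∫_0^3 v(x) φ(x) dx = ∫_0^3 (-3*x^2*sin(π*x/3) + 2*x*sin(π*x/3) + 2*sin(π*x/3)) dx. Term by term:
  ∫_0^3 2*sin(π*x/3) dx = 12/π;  ∫_0^3 -3*x^2*sin(π*x/3) dx = -81/π + 324/π^3;  ∫_0^3 2*x*sin(π*x/3) dx = 18/π.
Sum: 12/π + -81/π + 324/π^3 + 18/π = -51/π + 324/π^3.
So RHS = -∫_0^3 v(x) φ(x) dx = -324/π^3 + 51/π.
LHS = RHS, so the identity holds for this test φ.
Moreover u is smooth here and v(x) = u'(x) = -3*x**2 + 2*x + 2 pointwise, so the identity holds for every test function. Hence v is the weak derivative of u.


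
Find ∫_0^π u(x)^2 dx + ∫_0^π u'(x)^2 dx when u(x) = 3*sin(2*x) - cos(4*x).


||u||_{H^1(0,π)}^2 = 31*π

u'(x) = 4*sin(4*x) + 6*cos(2*x).
Expand u² and (u')² and integrate term by term on (0, π), using: for integers n ≥ 1, ∫_0^π sin²(nx) dx = ∫_0^π cos²(nx) dx = π/2; for n ≠ n', ∫_0^π sin(nx)sin(n'x) dx = ∫_0^π cos(nx)cos(n'x) dx = 0; and by product-to-sum, ∫_0^π sin(nx)cos(n'x) dx = ½∫_0^π [sin((n+n')x) + sin((n−n')x)] dx, which is 0 when n+n' is even and 2n/(n²−n'²) when n+n' is odd (it need not vanish on (0, π)).
  u² squared terms: (-1)²·∫cos(4x)² dx = 1·π/2 = π/2;  (3)²·∫sin(2x)² dx = 9·π/2 = 9*π/2.
  u² cross terms: 2·(-1)·(3)·∫cos(4x)·sin(2x) dx = -6·(0) = 0.
  So ∫_0^π u² dx = π/2 + 9*π/2 + 0 = 5*π.
  (u')² squared terms: (4)²·∫sin(4x)² dx = 16·π/2 = 8*π;  (6)²·∫cos(2x)² dx = 36·π/2 = 18*π.
  (u')² cross terms: 2·(4)·(6)·∫sin(4x)·cos(2x) dx = 48·(0) = 0.
  So ∫_0^π (u')² dx = 8*π + 18*π + 0 = 26*π.
||u||_{H^1}^2 = (5*π) + (26*π) = 31*π.


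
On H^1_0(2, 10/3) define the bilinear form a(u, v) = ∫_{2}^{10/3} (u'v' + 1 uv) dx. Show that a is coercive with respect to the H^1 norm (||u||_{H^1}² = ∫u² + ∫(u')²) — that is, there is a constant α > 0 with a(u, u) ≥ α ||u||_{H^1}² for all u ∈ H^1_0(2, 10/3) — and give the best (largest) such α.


α = 1

Coercivity of a(·,·) on H^1_0(2, 10/3) means a(u, u) ≥ α ||u||_{H^1}² for every u ∈ H^1_0.
The interval has length L = 4/3, and Poincaré/coercivity depend only on L. Here a(u, u) = ∫(u')² + (1)·∫u².
Here c = 1 ≥ 1, so a(u,u) = ∫(u')² + c∫u² ≥ ∫(u')² + ∫u² = ||u||_{H^1}², i.e. α = 1 works. No larger α is possible: a(u,u) ≥ α||u||_{H^1}² means (1−α)∫(u')² ≥ (α−c)∫u², and for the modes u_n = sin(nπ(x−x₀)/L) (x₀ the left endpoint) one has ∫u_n²/∫(u_n')² = (L/(nπ))² → 0, so a(u_n,u_n)/||u_n||_{H^1}² → 1. Hence the optimal constant is α = 1.
Therefore α = 1.


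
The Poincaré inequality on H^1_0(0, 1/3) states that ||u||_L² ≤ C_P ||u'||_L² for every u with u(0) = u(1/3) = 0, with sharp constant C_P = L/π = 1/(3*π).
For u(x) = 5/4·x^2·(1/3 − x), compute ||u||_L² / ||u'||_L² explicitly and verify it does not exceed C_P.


||u||_L² / ||u'||_L² = sqrt(14)/42 < C_P = 1/(3*π).

u(x) = 5/4·x^2·(1/3 − x), so u'(x) = 5*x*(2 - 9*x)/12.
u(x) = 5/4·x^2·(1/3 − x) vanishes at x = 0 and x = 1/3, so u ∈ H^1_0(0, 1/3). Differentiate via the product rule and integrate the resulting polynomials term by term.
  ∫_0^1/3 u² dx = ∫_0^1/3 (25*x^6/16 - 25*x^5/24 + 25*x^4/144) dx. Term by term:
    ∫_0^1/3 25*x^6/16 dx = 25/244944;  ∫_0^1/3 -25*x^5/24 dx = -25/104976;  ∫_0^1/3 25*x^4/144 dx = 5/34992.
  Sum: 25/244944 − 25/104976 + 5/34992 = 5/734832.
  ∫_0^1/3 (u')² dx = ∫_0^1/3 (225*x^4/16 - 25*x^3/4 + 25*x^2/36) dx. Term by term:
    ∫_0^1/3 225*x^4/16 dx = 5/432;  ∫_0^1/3 -25*x^3/4 dx = -25/1296;  ∫_0^1/3 25*x^2/36 dx = 25/2916.
  Sum: 5/432 − 25/1296 + 25/2916 = 5/5832.
∫_0^1/3 u² dx = 5/734832, so ||u||_L² = sqrt(35)/2268.
∫_0^1/3 (u')² dx = 5/5832, so ||u'||_L² = sqrt(10)/108.
Ratio ||u||_L² / ||u'||_L² = sqrt(14)/42.
Sharp Poincaré constant on H^1_0(0, 1/3) is C_P = L/π = 1/(3*π), achieved by sin(3*π·x).
A polynomial bump cannot attain the sharp Poincaré constant (only the first sine eigenfunction does), so the ratio is strictly less than C_P, consistent with ||u||_L² ≤ C_P ||u'||_L².


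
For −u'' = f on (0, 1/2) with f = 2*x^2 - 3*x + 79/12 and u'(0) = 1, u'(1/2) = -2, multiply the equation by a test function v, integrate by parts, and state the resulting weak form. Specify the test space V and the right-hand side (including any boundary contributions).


V = H^1(0, 1/2) (v unrestricted at boundary; u is determined up to an additive constant); weak form: ∫_0^1/2 u'v' dx = ∫_0^1/2 (2*x^2 - 3*x + 79/12) v dx − 2·v(1/2) − v(0) for all v ∈ V.

Multiply both sides by a test function v and integrate from 0 to 1/2:
  ∫_0^1/2 −u''(x) v(x) dx = ∫_0^1/2 f(x) v(x) dx.
Integrate the LHS by parts once:
  ∫_0^1/2 −u'' v dx = −[u'(x) v(x)]_0^1/2 + ∫_0^1/2 u'(x) v'(x) dx.
Thus ∫_0^1/2 u'(x) v'(x) dx = ∫_0^1/2 f(x) v(x) dx + [u'(x) v(x)]_0^1/2.
Choose V so that boundary terms are either known or forced to vanish.
u has inhomogeneous Neumann u'(0) = 1, u'(1/2) = -2. [u' v]_0^1/2 = (-2)·v(1/2) − (1)·v(0) = − 2·v(1/2) − v(0). Take V = H^1(0, 1/2); boundary term becomes part of RHS.
Weak formulation: find u (satisfying any essential BC) such that ∫_0^1/2 u'(x) v'(x) dx = ∫_0^1/2 f v dx − 2·v(1/2) − v(0) for all v ∈ V (Neumann data are natural BCs: they enter the RHS as boundary terms).
Substituting f(x) = 2*x^2 - 3*x + 79/12, the right-hand side is ∫_0^1/2 (2*x^2 - 3*x + 79/12) v dx − 2·v(1/2) − v(0).
Compatibility check (pure Neumann): taking v ≡ 1 ∈ V gives 0 = ∫_0^1/2 f dx + (-2) − (1), i.e. ∫_0^1/2 f dx must equal u'(0) − u'(1/2) = 3. Indeed ∫_0^1/2 (2*x^2 - 3*x + 79/12) dx = 3, so the data are compatible. The solution is then unique only up to an additive constant (fix it e.g. by requiring ∫_0^1/2 u dx = 0).


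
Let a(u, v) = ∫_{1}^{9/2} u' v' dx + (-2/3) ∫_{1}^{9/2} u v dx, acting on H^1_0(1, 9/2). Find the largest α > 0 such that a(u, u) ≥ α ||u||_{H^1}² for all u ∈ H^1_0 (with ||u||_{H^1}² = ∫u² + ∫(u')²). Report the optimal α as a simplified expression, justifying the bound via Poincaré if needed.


α = 2*(-49 + 6*π^2)/(3*(4*π^2 + 49))

Coercivity of a(·,·) on H^1_0(1, 9/2) means a(u, u) ≥ α ||u||_{H^1}² for every u ∈ H^1_0.
The interval has length L = 7/2, and Poincaré/coercivity depend only on L. Here a(u, u) = ∫(u')² + (-2/3)·∫u².
Here c = -2/3 < 0 with |c| < (π/L)² = 4*π^2/49, so coercivity still holds. The condition a(u,u) ≥ α||u||_{H^1}² reads (1−α)∫(u')² ≥ (α−c)∫u². Any admissible α is ≤ 1 (rapidly oscillating u have ∫u²/∫(u')² → 0), and α = 1 would force 0 ≥ (1−c)∫u², impossible since c < 1; so 1−α > 0. By the sharp Poincaré inequality on H^1_0 of an interval of length L, ∫(u')² ≥ (π/L)²∫u² with equality for the first sine mode sin(π(x−x₀)/L) (x₀ the left endpoint), so the inequality holds for all u iff (1−α)(π/L)² ≥ α − c, i.e. α ≤ ((π/L)² + c)/((π/L)² + 1) = (1 + c(L/π)²)/(1 + (L/π)²). (Direct route, valid since c ≤ 0: Poincaré gives c∫u² ≥ c(L/π)²∫(u')², so a(u,u) ≥ (1 + c(L/π)²)∫(u')², while ||u||_{H^1}² ≤ (1 + (L/π)²)∫(u')²; dividing yields the same α.) With (π/L)² = 4*π^2/49 and c = -2/3, the largest admissible constant is α = ((π/L)² + c)/((π/L)² + 1).
Simplifying, α = 2*(-49 + 6*π^2)/(3*(4*π^2 + 49)).


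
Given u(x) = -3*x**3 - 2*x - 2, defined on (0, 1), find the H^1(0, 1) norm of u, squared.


||u||_{H^1}^2 = 5063/105

The H^1 norm (squared) on an interval (0, L) is
  ||u||_{H^1}^2 = ∫_0^L u(x)^2 dx + ∫_0^L u'(x)^2 dx.
Compute u'(x) = -9*x**2 - 2.
Then u(x)^2 = 9*x**6 + 12*x**4 + 12*x**3 + 4*x**2 + 8*x + 4 and u'(x)^2 = 81*x**4 + 36*x**2 + 4.
Integrate each monomial from 0 to 1 using ∫_0^1 c·x^n dx = c·1^(n+1)/(n+1):
  ∫_0^1 u(x)^2 dx = ∫_0^1 (9*x^6 + 12*x^4 + 12*x^3 + 4*x^2 + 8*x + 4) dx. Term by term:
    ∫_0^1 9*x^6 dx = 9/7;  ∫_0^1 12*x^4 dx = 12/5;  ∫_0^1 12*x^3 dx = 3;
    ∫_0^1 4*x^2 dx = 4/3;  ∫_0^1 8*x dx = 4;  ∫_0^1 4 dx = 4.
  Sum: 9/7 + 12/5 + 3 + 4/3 + 4 + 4 = 1682/105.
  ∫_0^1 u'(x)^2 dx = ∫_0^1 (81*x^4 + 36*x^2 + 4) dx. Term by term:
    ∫_0^1 81*x^4 dx = 81/5;  ∫_0^1 36*x^2 dx = 12;  ∫_0^1 4 dx = 4.
  Sum: 81/5 + 12 + 4 = 161/5.
Adding: ||u||_{H^1}^2 = 1682/105 + 161/5 = 5063/105.


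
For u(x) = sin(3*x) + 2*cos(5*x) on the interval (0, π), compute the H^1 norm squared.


||u||_{H^1(0,π)}^2 = 57*π

u'(x) = -10*sin(5*x) + 3*cos(3*x).
Expand u² and (u')² and integrate term by term on (0, π), using: for integers n ≥ 1, ∫_0^π sin²(nx) dx = ∫_0^π cos²(nx) dx = π/2; for n ≠ n', ∫_0^π sin(nx)sin(n'x) dx = ∫_0^π cos(nx)cos(n'x) dx = 0; and by product-to-sum, ∫_0^π sin(nx)cos(n'x) dx = ½∫_0^π [sin((n+n')x) + sin((n−n')x)] dx, which is 0 when n+n' is even and 2n/(n²−n'²) when n+n' is odd (it need not vanish on (0, π)).
  u² squared terms: (2)²·∫cos(5x)² dx = 4·π/2 = 2*π;  (1)²·∫sin(3x)² dx = 1·π/2 = π/2.
  u² cross terms: 2·(2)·(1)·∫cos(5x)·sin(3x) dx = 4·(0) = 0.
  So ∫_0^π u² dx = 2*π + π/2 + 0 = 5*π/2.
  (u')² squared terms: (-10)²·∫sin(5x)² dx = 100·π/2 = 50*π;  (3)²·∫cos(3x)² dx = 9·π/2 = 9*π/2.
  (u')² cross terms: 2·(-10)·(3)·∫sin(5x)·cos(3x) dx = -60·(0) = 0.
  So ∫_0^π (u')² dx = 50*π + 9*π/2 + 0 = 109*π/2.
||u||_{H^1}^2 = (5*π/2) + (109*π/2) = 57*π.


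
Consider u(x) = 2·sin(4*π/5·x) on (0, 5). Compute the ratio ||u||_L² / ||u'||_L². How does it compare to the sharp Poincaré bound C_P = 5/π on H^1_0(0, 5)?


||u||_L² / ||u'||_L² = 5/(4*π) < C_P = 5/π.

u(x) = 2·sin(4*π/5·x), so u'(x) = 8*π*cos(4*π*x/5)/5.
Writing u(x) = A·sin(kπx/L) with A = 2 and k = 4, use ∫_0^L sin²(kπx/L) dx = L/2 and ∫_0^L cos²(kπx/L) dx = L/2.
u² = 4·sin²(4*π/5·x) and (u')² = 64*π^2/25·cos²(4*π/5·x), and each of sin², cos² integrates to L/2 = 5/2 over (0, 5).
∫_0^5 u² dx = 10, so ||u||_L² = sqrt(10).
∫_0^5 (u')² dx = 32*π^2/5, so ||u'||_L² = 4*sqrt(10)*π/5.
Ratio ||u||_L² / ||u'||_L² = 5/(4*π).
Sharp Poincaré constant on H^1_0(0, 5) is C_P = L/π = 5/π, achieved by sin(π/5·x).
This is the k = 4 harmonic; the ratio L/(kπ) is strictly less than C_P = L/π, consistent with the sharp inequality ||u||_L² ≤ C_P ||u'||_L².


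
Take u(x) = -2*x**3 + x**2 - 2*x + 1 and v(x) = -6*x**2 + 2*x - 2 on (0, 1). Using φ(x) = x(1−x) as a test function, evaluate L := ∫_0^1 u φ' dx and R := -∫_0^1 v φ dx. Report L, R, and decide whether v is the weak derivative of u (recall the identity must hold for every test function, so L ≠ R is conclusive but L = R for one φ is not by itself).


LHS = 7/15, RHS = 7/15. Yes, v = u' weakly.

u(x) = -2*x**3 + x**2 - 2*x + 1, classical derivative u'(x) = -6*x**2 + 2*x - 2.
φ(x) = x(1−x), so φ'(x) = 1 - 2*x.
Note φ(0) = φ(1) = 0, so the boundary term u·φ vanishes.
LHS = ∫_0^1 u(x) φ'(x) dx = ∫_0^1 (4*x^4 - 4*x^3 + 5*x^2 - 4*x + 1) dx. Term by term:
  ∫_0^1 4*x^4 dx = 4/5;  ∫_0^1 -4*x^3 dx = -1;  ∫_0^1 5*x^2 dx = 5/3;
  ∫_0^1 -4*x dx = -2;  ∫_0^1 1 dx = 1.
Sum: 4/5 − 1 + 5/3 − 2 + 1 = 7/15.
So LHS = 7/15.
∫_0^1 v(x) φ(x) dx = ∫_0^1 (6*x^4 - 8*x^3 + 4*x^2 - 2*x) dx. Term by term:
  ∫_0^1 6*x^4 dx = 6/5;  ∫_0^1 -8*x^3 dx = -2;  ∫_0^1 4*x^2 dx = 4/3;
  ∫_0^1 -2*x dx = -1.
Sum: 6/5 − 2 + 4/3 − 1 = -7/15.
So RHS = -∫_0^1 v(x) φ(x) dx = 7/15.
LHS = RHS, so the identity holds for this test φ.
Moreover u is smooth here and v(x) = u'(x) = -6*x**2 + 2*x - 2 pointwise, so the identity holds for every test function. Hence v is the weak derivative of u.


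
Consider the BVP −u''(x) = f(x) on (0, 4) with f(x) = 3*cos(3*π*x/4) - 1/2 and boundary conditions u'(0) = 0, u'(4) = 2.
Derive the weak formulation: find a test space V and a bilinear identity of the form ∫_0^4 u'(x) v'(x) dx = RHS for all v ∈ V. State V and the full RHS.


V = H^1(0, 4) (v unrestricted at boundary; u is determined up to an additive constant); weak form: ∫_0^4 u'v' dx = ∫_0^4 (3*cos(3*π*x/4) - 1/2) v dx + 2·v(4) for all v ∈ V.

Multiply both sides by a test function v and integrate from 0 to 4:
  ∫_0^4 −u''(x) v(x) dx = ∫_0^4 f(x) v(x) dx.
Integrate the LHS by parts once:
  ∫_0^4 −u'' v dx = −[u'(x) v(x)]_0^4 + ∫_0^4 u'(x) v'(x) dx.
Thus ∫_0^4 u'(x) v'(x) dx = ∫_0^4 f(x) v(x) dx + [u'(x) v(x)]_0^4.
Choose V so that boundary terms are either known or forced to vanish.
u has inhomogeneous Neumann u'(0) = 0, u'(4) = 2. [u' v]_0^4 = (2)·v(4) − (0)·v(0) = 2·v(4). Take V = H^1(0, 4); boundary term becomes part of RHS.
Weak formulation: find u (satisfying any essential BC) such that ∫_0^4 u'(x) v'(x) dx = ∫_0^4 f v dx + 2·v(4) for all v ∈ V (Neumann data are natural BCs: they enter the RHS as boundary terms).
Substituting f(x) = 3*cos(3*π*x/4) - 1/2, the right-hand side is ∫_0^4 (3*cos(3*π*x/4) - 1/2) v dx + 2·v(4).
Compatibility check (pure Neumann): taking v ≡ 1 ∈ V gives 0 = ∫_0^4 f dx + (2) − (0), i.e. ∫_0^4 f dx must equal u'(0) − u'(4) = -2. Indeed ∫_0^4 (3*cos(3*π*x/4) - 1/2) dx = -2, so the data are compatible. The solution is then unique only up to an additive constant (fix it e.g. by requiring ∫_0^4 u dx = 0).


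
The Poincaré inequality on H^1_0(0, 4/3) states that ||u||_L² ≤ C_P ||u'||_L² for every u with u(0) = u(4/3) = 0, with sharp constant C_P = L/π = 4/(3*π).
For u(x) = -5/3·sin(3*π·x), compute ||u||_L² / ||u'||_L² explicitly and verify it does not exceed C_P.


||u||_L² / ||u'||_L² = 1/(3*π) < C_P = 4/(3*π).

u(x) = -5/3·sin(3*π·x), so u'(x) = -5*π*cos(3*π*x).
Writing u(x) = A·sin(kπx/L) with A = -5/3 and k = 4, use ∫_0^L sin²(kπx/L) dx = L/2 and ∫_0^L cos²(kπx/L) dx = L/2.
u² = 25/9·sin²(3*π·x) and (u')² = 25*π^2·cos²(3*π·x), and each of sin², cos² integrates to L/2 = 2/3 over (0, 4/3).
∫_0^4/3 u² dx = 50/27, so ||u||_L² = 5*sqrt(6)/9.
∫_0^4/3 (u')² dx = 50*π^2/3, so ||u'||_L² = 5*sqrt(6)*π/3.
Ratio ||u||_L² / ||u'||_L² = 1/(3*π).
Sharp Poincaré constant on H^1_0(0, 4/3) is C_P = L/π = 4/(3*π), achieved by sin(3*π/4·x).
This is the k = 4 harmonic; the ratio L/(kπ) is strictly less than C_P = L/π, consistent with the sharp inequality ||u||_L² ≤ C_P ||u'||_L².


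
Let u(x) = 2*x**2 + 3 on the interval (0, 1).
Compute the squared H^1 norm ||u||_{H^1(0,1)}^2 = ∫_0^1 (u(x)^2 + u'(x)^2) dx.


||u||_{H^1}^2 = 287/15

The H^1 norm (squared) on an interval (0, L) is
  ||u||_{H^1}^2 = ∫_0^L u(x)^2 dx + ∫_0^L u'(x)^2 dx.
Compute u'(x) = 4*x.
Then u(x)^2 = 4*x**4 + 12*x**2 + 9 and u'(x)^2 = 16*x**2.
Integrate each monomial from 0 to 1 using ∫_0^1 c·x^n dx = c·1^(n+1)/(n+1):
  ∫_0^1 u(x)^2 dx = ∫_0^1 (4*x^4 + 12*x^2 + 9) dx. Term by term:
    ∫_0^1 4*x^4 dx = 4/5;  ∫_0^1 12*x^2 dx = 4;  ∫_0^1 9 dx = 9.
  Sum: 4/5 + 4 + 9 = 69/5.
  ∫_0^1 u'(x)^2 dx = ∫_0^1 (16*x^2) dx. Term by term:
    ∫_0^1 16*x^2 dx = 16/3.
Adding: ||u||_{H^1}^2 = 69/5 + 16/3 = 287/15.


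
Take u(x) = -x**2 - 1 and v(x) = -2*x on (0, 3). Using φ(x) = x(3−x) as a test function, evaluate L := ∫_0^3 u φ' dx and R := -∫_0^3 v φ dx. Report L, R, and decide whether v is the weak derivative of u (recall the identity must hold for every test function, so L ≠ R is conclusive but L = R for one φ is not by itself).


LHS = 27/2, RHS = 27/2. Yes, v = u' weakly.

u(x) = -x**2 - 1, classical derivative u'(x) = -2*x.
φ(x) = x(3−x), so φ'(x) = 3 - 2*x.
Note φ(0) = φ(3) = 0, so the boundary term u·φ vanishes.
LHS = ∫_0^3 u(x) φ'(x) dx = ∫_0^3 (2*x^3 - 3*x^2 + 2*x - 3) dx. Term by term:
  ∫_0^3 2*x^3 dx = 81/2;  ∫_0^3 -3*x^2 dx = -27;  ∫_0^3 2*x dx = 9;
  ∫_0^3 -3 dx = -9.
Sum: 81/2 − 27 + 9 − 9 = 27/2.
So LHS = 27/2.
∫_0^3 v(x) φ(x) dx = ∫_0^3 (2*x^3 - 6*x^2) dx. Term by term:
  ∫_0^3 2*x^3 dx = 81/2;  ∫_0^3 -6*x^2 dx = -54.
Sum: 81/2 − 54 = -27/2.
So RHS = -∫_0^3 v(x) φ(x) dx = 27/2.
LHS = RHS, so the identity holds for this test φ.
Moreover u is smooth here and v(x) = u'(x) = -2*x pointwise, so the identity holds for every test function. Hence v is the weak derivative of u.


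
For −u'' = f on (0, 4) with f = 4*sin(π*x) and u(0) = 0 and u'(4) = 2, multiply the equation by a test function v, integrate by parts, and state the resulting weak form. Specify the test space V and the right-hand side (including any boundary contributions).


V = {v ∈ H^1(0, 4) : v(0) = 0} (test functions vanish at x = 0 where u is specified); weak form: ∫_0^4 u'v' dx = ∫_0^4 (4*sin(π*x)) v dx + 2·v(4) for all v ∈ V.

Multiply both sides by a test function v and integrate from 0 to 4:
  ∫_0^4 −u''(x) v(x) dx = ∫_0^4 f(x) v(x) dx.
Integrate the LHS by parts once:
  ∫_0^4 −u'' v dx = −[u'(x) v(x)]_0^4 + ∫_0^4 u'(x) v'(x) dx.
Thus ∫_0^4 u'(x) v'(x) dx = ∫_0^4 f(x) v(x) dx + [u'(x) v(x)]_0^4.
Choose V so that boundary terms are either known or forced to vanish.
Mixed BC: u(0) = 0 (Dirichlet) and u'(4) = 2 (Neumann). Define V = {v ∈ H^1(0, 4) : v(0) = 0}. Then [u' v]_0^4 = u'(4)·v(4) − u'(0)·0 = 2·v(4).
Weak formulation: find u (satisfying any essential BC) such that ∫_0^4 u'(x) v'(x) dx = ∫_0^4 f v dx + 2·v(4) for all v ∈ V (Dirichlet at 0 absorbed into V; Neumann datum at x = 4 contributes the boundary term).
Substituting f(x) = 4*sin(π*x), the right-hand side is ∫_0^4 (4*sin(π*x)) v dx + 2·v(4).


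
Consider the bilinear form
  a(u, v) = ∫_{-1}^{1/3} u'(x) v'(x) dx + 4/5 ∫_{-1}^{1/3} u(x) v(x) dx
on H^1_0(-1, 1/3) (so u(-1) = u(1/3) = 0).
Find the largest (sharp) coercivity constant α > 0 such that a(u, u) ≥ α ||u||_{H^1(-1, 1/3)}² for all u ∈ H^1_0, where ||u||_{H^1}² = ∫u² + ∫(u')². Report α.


α = (64 + 45*π^2)/(5*(16 + 9*π^2))

Coercivity of a(·,·) on H^1_0(-1, 1/3) means a(u, u) ≥ α ||u||_{H^1}² for every u ∈ H^1_0.
The interval has length L = 4/3, and Poincaré/coercivity depend only on L. Here a(u, u) = ∫(u')² + (4/5)·∫u².
Here 0 < c = 4/5 < 1. The condition a(u,u) ≥ α||u||_{H^1}² reads (1−α)∫(u')² ≥ (α−c)∫u². Any admissible α is ≤ 1 (rapidly oscillating u have ∫u²/∫(u')² → 0), and α = 1 would force 0 ≥ (1−c)∫u², impossible since c < 1; so 1−α > 0. By the sharp Poincaré inequality on H^1_0 of an interval of length L, ∫(u')² ≥ (π/L)²∫u² with equality for the first sine mode sin(π(x−x₀)/L) (x₀ the left endpoint), so the inequality holds for all u iff (1−α)(π/L)² ≥ α − c, i.e. α ≤ ((π/L)² + c)/((π/L)² + 1) = (1 + c(L/π)²)/(1 + (L/π)²). With (π/L)² = 9*π^2/16 and c = 4/5, the largest admissible constant is α = ((π/L)² + c)/((π/L)² + 1).
Simplifying, α = (64 + 45*π^2)/(5*(16 + 9*π^2)).


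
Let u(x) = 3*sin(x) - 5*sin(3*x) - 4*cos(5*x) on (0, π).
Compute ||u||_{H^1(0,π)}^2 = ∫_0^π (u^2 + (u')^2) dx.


||u||_{H^1(0,π)}^2 = 342*π

u'(x) = 20*sin(5*x) + 3*cos(x) - 15*cos(3*x).
Expand u² and (u')² and integrate term by term on (0, π), using: for integers n ≥ 1, ∫_0^π sin²(nx) dx = ∫_0^π cos²(nx) dx = π/2; for n ≠ n', ∫_0^π sin(nx)sin(n'x) dx = ∫_0^π cos(nx)cos(n'x) dx = 0; and by product-to-sum, ∫_0^π sin(nx)cos(n'x) dx = ½∫_0^π [sin((n+n')x) + sin((n−n')x)] dx, which is 0 when n+n' is even and 2n/(n²−n'²) when n+n' is odd (it need not vanish on (0, π)).
  u² squared terms: (-5)²·∫sin(3x)² dx = 25·π/2 = 25*π/2;  (-4)²·∫cos(5x)² dx = 16·π/2 = 8*π;  (3)²·∫sin(x)² dx = 9·π/2 = 9*π/2.
  u² cross terms: 2·(-5)·(-4)·∫sin(3x)·cos(5x) dx = 40·(0) = 0;  2·(-5)·(3)·∫sin(3x)·sin(x) dx = -30·(0) = 0;  2·(-4)·(3)·∫cos(5x)·sin(x) dx = -24·(0) = 0.
  So ∫_0^π u² dx = 25*π/2 + 8*π + 9*π/2 + 0 + 0 + 0 = 25*π.
  (u')² squared terms: (-15)²·∫cos(3x)² dx = 225·π/2 = 225*π/2;  (3)²·∫cos(x)² dx = 9·π/2 = 9*π/2;  (20)²·∫sin(5x)² dx = 400·π/2 = 200*π.
  (u')² cross terms: 2·(-15)·(3)·∫cos(3x)·cos(x) dx = -90·(0) = 0;  2·(-15)·(20)·∫cos(3x)·sin(5x) dx = -600·(0) = 0;  2·(3)·(20)·∫cos(x)·sin(5x) dx = 120·(0) = 0.
  So ∫_0^π (u')² dx = 225*π/2 + 9*π/2 + 200*π + 0 + 0 + 0 = 317*π.
||u||_{H^1}^2 = (25*π) + (317*π) = 342*π.


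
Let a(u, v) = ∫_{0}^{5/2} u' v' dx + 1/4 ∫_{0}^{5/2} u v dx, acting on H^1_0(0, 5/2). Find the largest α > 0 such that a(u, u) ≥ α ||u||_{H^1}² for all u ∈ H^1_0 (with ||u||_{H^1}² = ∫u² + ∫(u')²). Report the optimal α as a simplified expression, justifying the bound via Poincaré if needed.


α = (25 + 16*π^2)/(4*(25 + 4*π^2))

Coercivity of a(·,·) on H^1_0(0, 5/2) means a(u, u) ≥ α ||u||_{H^1}² for every u ∈ H^1_0.
The interval has length L = 5/2, and Poincaré/coercivity depend only on L. Here a(u, u) = ∫(u')² + (1/4)·∫u².
Here 0 < c = 1/4 < 1. The condition a(u,u) ≥ α||u||_{H^1}² reads (1−α)∫(u')² ≥ (α−c)∫u². Any admissible α is ≤ 1 (rapidly oscillating u have ∫u²/∫(u')² → 0), and α = 1 would force 0 ≥ (1−c)∫u², impossible since c < 1; so 1−α > 0. By the sharp Poincaré inequality on H^1_0 of an interval of length L, ∫(u')² ≥ (π/L)²∫u² with equality for the first sine mode sin(π(x−x₀)/L) (x₀ the left endpoint), so the inequality holds for all u iff (1−α)(π/L)² ≥ α − c, i.e. α ≤ ((π/L)² + c)/((π/L)² + 1) = (1 + c(L/π)²)/(1 + (L/π)²). With (π/L)² = 4*π^2/25 and c = 1/4, the largest admissible constant is α = ((π/L)² + c)/((π/L)² + 1).
Simplifying, α = (25 + 16*π^2)/(4*(25 + 4*π^2)).


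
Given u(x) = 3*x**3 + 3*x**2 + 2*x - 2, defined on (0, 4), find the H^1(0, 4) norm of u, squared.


||u||_{H^1}^2 = 6581408/105

The H^1 norm (squared) on an interval (0, L) is
  ||u||_{H^1}^2 = ∫_0^L u(x)^2 dx + ∫_0^L u'(x)^2 dx.
Compute u'(x) = 9*x**2 + 6*x + 2.
Then u(x)^2 = 9*x**6 + 18*x**5 + 21*x**4 - 8*x**2 - 8*x + 4 and u'(x)^2 = 81*x**4 + 108*x**3 + 72*x**2 + 24*x + 4.
Integrate each monomial from 0 to 4 using ∫_0^4 c·x^n dx = c·4^(n+1)/(n+1):
  ∫_0^4 u(x)^2 dx = ∫_0^4 (9*x^6 + 18*x^5 + 21*x^4 - 8*x^2 - 8*x + 4) dx. Term by term:
    ∫_0^4 9*x^6 dx = 147456/7;  ∫_0^4 18*x^5 dx = 12288;  ∫_0^4 21*x^4 dx = 21504/5;
    ∫_0^4 -8*x^2 dx = -512/3;  ∫_0^4 -8*x dx = -64;  ∫_0^4 4 dx = 16.
  Sum: 147456/7 + 12288 + 21504/5 − 512/3 − 64 + 16 = 3930704/105.
  ∫_0^4 u'(x)^2 dx = ∫_0^4 (81*x^4 + 108*x^3 + 72*x^2 + 24*x + 4) dx. Term by term:
    ∫_0^4 81*x^4 dx = 82944/5;  ∫_0^4 108*x^3 dx = 6912;  ∫_0^4 72*x^2 dx = 1536;
    ∫_0^4 24*x dx = 192;  ∫_0^4 4 dx = 16.
  Sum: 82944/5 + 6912 + 1536 + 192 + 16 = 126224/5.
Adding: ||u||_{H^1}^2 = 3930704/105 + 126224/5 = 6581408/105.


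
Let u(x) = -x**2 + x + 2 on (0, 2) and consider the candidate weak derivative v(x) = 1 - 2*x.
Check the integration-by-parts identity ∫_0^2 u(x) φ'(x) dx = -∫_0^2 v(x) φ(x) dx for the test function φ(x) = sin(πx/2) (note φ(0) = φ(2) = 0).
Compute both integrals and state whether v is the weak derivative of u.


LHS = 4/π, RHS = 4/π. Yes, v = u' weakly.

u(x) = -x**2 + x + 2, classical derivative u'(x) = 1 - 2*x.
φ(x) = sin(πx/2), so φ'(x) = π*cos(π*x/2)/2.
Note φ(0) = φ(2) = 0, so the boundary term u·φ vanishes.
LHS = ∫_0^2 u(x) φ'(x) dx = ∫_0^2 (-π*x^2*cos(π*x/2)/2 + π*x*cos(π*x/2)/2 + π*cos(π*x/2)) dx. Term by term:
  ∫_0^2 π*cos(π*x/2) dx = 0;  ∫_0^2 π*x*cos(π*x/2)/2 dx = -4/π;  ∫_0^2 -π*x^2*cos(π*x/2)/2 dx = 8/π.
Sum: 0 − 4/π + 8/π = 4/π.
So LHS = 4/π.
∫_0^2 v(x) φ(x) dx = ∫_0^2 (-2*x*sin(π*x/2) + sin(π*x/2)) dx. Term by term:
  ∫_0^2 -2*x*sin(π*x/2) dx = -8/π;  ∫_0^2 sin(π*x/2) dx = 4/π.
Sum: -8/π + 4/π = -4/π.
So RHS = -∫_0^2 v(x) φ(x) dx = 4/π.
LHS = RHS, so the identity holds for this test φ.
Moreover u is smooth here and v(x) = u'(x) = 1 - 2*x pointwise, so the identity holds for every test function. Hence v is the weak derivative of u.


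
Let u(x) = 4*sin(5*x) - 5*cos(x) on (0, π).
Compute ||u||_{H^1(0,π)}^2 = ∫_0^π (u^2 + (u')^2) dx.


||u||_{H^1(0,π)}^2 = 233*π

u'(x) = 5*sin(x) + 20*cos(5*x).
Expand u² and (u')² and integrate term by term on (0, π), using: for integers n ≥ 1, ∫_0^π sin²(nx) dx = ∫_0^π cos²(nx) dx = π/2; for n ≠ n', ∫_0^π sin(nx)sin(n'x) dx = ∫_0^π cos(nx)cos(n'x) dx = 0; and by product-to-sum, ∫_0^π sin(nx)cos(n'x) dx = ½∫_0^π [sin((n+n')x) + sin((n−n')x)] dx, which is 0 when n+n' is even and 2n/(n²−n'²) when n+n' is odd (it need not vanish on (0, π)).
  u² squared terms: (-5)²·∫cos(x)² dx = 25·π/2 = 25*π/2;  (4)²·∫sin(5x)² dx = 16·π/2 = 8*π.
  u² cross terms: 2·(-5)·(4)·∫cos(x)·sin(5x) dx = -40·(0) = 0.
  So ∫_0^π u² dx = 25*π/2 + 8*π + 0 = 41*π/2.
  (u')² squared terms: (5)²·∫sin(x)² dx = 25·π/2 = 25*π/2;  (20)²·∫cos(5x)² dx = 400·π/2 = 200*π.
  (u')² cross terms: 2·(5)·(20)·∫sin(x)·cos(5x) dx = 200·(0) = 0.
  So ∫_0^π (u')² dx = 25*π/2 + 200*π + 0 = 425*π/2.
||u||_{H^1}^2 = (41*π/2) + (425*π/2) = 233*π.
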